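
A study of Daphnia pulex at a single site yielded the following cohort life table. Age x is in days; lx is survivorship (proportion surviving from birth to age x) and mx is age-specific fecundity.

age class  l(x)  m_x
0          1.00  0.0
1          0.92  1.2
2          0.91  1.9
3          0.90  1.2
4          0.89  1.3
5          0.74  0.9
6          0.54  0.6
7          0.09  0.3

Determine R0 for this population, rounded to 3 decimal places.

lx·mx by age: 0, 1.104, 1.729, 1.08, 1.157, 0.666, 0.324, 0.027
R0 = Σ lx·mx = 6.087 → 6.087

6.087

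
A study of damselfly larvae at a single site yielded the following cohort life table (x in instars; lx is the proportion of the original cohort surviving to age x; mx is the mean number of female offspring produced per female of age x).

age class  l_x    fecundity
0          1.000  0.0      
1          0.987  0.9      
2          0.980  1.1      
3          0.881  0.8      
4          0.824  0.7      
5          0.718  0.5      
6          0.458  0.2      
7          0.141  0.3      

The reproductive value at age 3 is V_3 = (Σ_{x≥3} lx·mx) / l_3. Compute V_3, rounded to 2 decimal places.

lx·mx for x ≥ 3: 0.7048, 0.5768, 0.359, 0.0916, 0.0423 → sum = 1.7745
V_3 = 1.7745 / l_3 = 1.7745 / 0.881 = 2.014188… → 2.01

2.01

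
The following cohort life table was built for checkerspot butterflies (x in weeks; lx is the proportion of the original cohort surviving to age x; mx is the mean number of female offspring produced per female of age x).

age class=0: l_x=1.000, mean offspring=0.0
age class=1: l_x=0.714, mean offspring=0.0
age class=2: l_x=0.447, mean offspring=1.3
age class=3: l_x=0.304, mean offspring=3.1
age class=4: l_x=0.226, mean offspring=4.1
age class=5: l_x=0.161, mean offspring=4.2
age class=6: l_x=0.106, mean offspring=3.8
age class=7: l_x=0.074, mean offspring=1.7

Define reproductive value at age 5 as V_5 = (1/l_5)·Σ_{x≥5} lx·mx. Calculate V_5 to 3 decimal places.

lx·mx for x ≥ 5: 0.6762, 0.4028, 0.1258 → sum = 1.2048
V_5 = 1.2048 / l_5 = 1.2048 / 0.161 = 7.48323… → 7.483

7.483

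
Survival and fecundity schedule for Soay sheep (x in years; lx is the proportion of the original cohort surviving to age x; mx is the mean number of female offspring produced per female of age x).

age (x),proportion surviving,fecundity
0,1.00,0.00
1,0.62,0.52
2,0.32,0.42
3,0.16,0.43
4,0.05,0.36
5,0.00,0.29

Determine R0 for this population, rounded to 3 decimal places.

0.544

lx·mx by age: 0, 0.3224, 0.1344, 0.0688, 0.018, 0
R0 = Σ lx·mx = 0.5436 → 0.544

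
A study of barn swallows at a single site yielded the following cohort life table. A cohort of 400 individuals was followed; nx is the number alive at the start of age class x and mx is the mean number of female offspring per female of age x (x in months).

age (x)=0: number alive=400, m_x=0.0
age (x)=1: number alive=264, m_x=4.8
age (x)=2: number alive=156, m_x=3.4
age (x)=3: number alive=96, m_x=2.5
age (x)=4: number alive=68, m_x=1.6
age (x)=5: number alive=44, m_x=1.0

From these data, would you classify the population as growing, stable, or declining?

growing

lx = nx/n0 = nx/400: 1, 0.66, 0.39, 0.24, 0.17, 0.11
R0 = Σ lx·mx = 0 + 3.168 + 1.326 + 0.6 + 0.272 + 0.11 = 5.476
R0 > 1, so the population is growing.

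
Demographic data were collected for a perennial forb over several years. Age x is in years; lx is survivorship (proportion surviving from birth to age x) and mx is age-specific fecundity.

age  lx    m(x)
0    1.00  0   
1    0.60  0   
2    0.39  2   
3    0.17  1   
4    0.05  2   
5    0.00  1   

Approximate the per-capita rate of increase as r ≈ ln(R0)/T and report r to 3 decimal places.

R0 = Σ lx·mx = 0 + 0 + 0.78 + 0.17 + 0.1 + 0 = 1.05
Σ x·lx·mx = 2.47; T = 2.47/1.05 = 2.35238…
r ≈ ln(R0)/T = ln(1.05)/2.35238… = 0.02074… → 0.021

0.021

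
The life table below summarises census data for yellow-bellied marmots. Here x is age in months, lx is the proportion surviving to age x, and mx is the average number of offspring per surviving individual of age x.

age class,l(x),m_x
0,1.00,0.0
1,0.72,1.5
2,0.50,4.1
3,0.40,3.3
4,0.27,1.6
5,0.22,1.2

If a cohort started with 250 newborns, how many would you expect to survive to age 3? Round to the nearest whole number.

Expected survivors = N0 · l_3 = 250 × 0.40 = 100 → 100

100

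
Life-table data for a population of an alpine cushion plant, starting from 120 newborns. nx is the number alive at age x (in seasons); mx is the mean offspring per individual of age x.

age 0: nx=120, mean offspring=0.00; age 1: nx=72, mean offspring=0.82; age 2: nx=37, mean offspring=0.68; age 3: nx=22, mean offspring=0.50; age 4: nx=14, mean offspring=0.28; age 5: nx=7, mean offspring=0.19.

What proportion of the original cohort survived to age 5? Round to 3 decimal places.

l_5 = n_5/n_0 = 7/120 = 0.058333… → 0.058

0.058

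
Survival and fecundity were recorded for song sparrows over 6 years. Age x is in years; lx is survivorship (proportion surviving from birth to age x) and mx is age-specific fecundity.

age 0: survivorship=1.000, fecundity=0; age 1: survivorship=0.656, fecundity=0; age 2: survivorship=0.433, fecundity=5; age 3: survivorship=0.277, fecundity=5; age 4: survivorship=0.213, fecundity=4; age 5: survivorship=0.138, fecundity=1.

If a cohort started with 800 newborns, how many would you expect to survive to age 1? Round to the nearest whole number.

Expected survivors = N0 · l_1 = 800 × 0.656 = 524.8 → 525

525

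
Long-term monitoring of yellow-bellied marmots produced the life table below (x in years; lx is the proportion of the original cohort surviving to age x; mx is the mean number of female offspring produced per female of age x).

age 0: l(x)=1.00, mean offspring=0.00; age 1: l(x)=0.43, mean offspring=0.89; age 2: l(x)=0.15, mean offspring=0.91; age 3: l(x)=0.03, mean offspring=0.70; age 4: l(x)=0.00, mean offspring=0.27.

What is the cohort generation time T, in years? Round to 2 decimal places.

1.33

lx·mx: 0, 0.3827, 0.1365, 0.021, 0 → R0 = 0.5402
x·lx·mx: 0, 0.3827, 0.273, 0.063, 0 → Σ = 0.7187
T = 0.7187 / 0.5402 = 1.330433… → 1.33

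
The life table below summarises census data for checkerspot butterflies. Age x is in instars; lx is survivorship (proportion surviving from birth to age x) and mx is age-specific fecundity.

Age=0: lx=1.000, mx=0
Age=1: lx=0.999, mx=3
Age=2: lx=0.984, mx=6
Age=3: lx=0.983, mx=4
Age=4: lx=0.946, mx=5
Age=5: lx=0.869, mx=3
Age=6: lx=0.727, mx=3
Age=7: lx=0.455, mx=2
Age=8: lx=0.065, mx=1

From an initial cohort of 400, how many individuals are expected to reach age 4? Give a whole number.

Expected survivors = N0 · l_4 = 400 × 0.946 = 378.4 → 378

378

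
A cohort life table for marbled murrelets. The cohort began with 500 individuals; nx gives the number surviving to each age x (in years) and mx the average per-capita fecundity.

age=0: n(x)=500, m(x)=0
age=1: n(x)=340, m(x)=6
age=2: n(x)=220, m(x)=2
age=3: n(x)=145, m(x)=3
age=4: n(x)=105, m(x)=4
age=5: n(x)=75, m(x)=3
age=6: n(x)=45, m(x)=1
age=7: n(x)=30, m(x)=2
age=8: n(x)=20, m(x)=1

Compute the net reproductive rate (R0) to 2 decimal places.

7.37

lx = nx/n0 = nx/500: 1, 0.68, 0.44, 0.29, 0.21, 0.15, 0.09, 0.06, 0.04
lx·mx by age: 0, 4.08, 0.88, 0.87, 0.84, 0.45, 0.09, 0.12, 0.04
R0 = Σ lx·mx = 7.37 → 7.37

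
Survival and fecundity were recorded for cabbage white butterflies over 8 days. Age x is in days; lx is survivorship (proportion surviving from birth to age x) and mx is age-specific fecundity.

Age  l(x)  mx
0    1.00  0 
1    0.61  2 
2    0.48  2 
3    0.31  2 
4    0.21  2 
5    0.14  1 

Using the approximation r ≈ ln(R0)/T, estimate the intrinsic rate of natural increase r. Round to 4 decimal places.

R0 = Σ lx·mx = 0 + 1.22 + 0.96 + 0.62 + 0.42 + 0.14 = 3.36
Σ x·lx·mx = 7.38; T = 7.38/3.36 = 2.19643…
r ≈ ln(R0)/T = ln(3.36)/2.19643… = 0.551778… → 0.5518

0.5518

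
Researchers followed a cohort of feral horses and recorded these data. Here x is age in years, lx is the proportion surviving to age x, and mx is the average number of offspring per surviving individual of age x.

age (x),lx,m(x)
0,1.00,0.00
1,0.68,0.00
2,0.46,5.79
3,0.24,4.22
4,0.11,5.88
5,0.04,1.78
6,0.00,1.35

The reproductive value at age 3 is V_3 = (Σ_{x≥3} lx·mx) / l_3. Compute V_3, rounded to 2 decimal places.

7.21

lx·mx for x ≥ 3: 1.0128, 0.6468, 0.0712, 0 → sum = 1.7308
V_3 = 1.7308 / l_3 = 1.7308 / 0.24 = 7.211667… → 7.21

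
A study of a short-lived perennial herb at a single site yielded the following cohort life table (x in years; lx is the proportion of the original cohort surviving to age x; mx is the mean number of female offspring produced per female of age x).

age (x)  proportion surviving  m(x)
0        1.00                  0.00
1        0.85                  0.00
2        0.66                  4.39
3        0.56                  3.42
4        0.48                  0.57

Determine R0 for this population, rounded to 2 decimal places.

lx·mx by age: 0, 0, 2.8974, 1.9152, 0.2736
R0 = Σ lx·mx = 5.0862 → 5.09

5.09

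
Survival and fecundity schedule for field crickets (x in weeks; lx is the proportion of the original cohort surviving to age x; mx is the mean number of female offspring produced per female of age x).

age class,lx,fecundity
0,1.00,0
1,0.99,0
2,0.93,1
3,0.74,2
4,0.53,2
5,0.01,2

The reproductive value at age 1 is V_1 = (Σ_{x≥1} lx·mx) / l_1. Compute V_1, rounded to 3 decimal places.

lx·mx for x ≥ 1: 0, 0.93, 1.48, 1.06, 0.02 → sum = 3.49
V_1 = 3.49 / l_1 = 3.49 / 0.99 = 3.525253… → 3.525

3.525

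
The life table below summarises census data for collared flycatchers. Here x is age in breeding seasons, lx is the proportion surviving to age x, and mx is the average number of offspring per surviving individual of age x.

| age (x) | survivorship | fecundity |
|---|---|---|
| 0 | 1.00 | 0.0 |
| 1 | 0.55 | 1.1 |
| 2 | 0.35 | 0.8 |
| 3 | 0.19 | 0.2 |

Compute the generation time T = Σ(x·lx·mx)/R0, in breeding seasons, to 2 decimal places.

lx·mx: 0, 0.605, 0.28, 0.038 → R0 = 0.923
x·lx·mx: 0, 0.605, 0.56, 0.114 → Σ = 1.279
T = 1.279 / 0.923 = 1.385699… → 1.39

1.39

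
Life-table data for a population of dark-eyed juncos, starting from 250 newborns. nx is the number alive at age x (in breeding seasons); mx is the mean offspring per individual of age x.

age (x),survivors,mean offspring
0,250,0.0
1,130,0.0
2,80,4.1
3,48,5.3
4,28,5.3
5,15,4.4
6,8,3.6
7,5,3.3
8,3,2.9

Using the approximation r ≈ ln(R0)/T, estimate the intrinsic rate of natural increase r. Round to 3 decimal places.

lx = nx/n0 = nx/250: 1, 0.52, 0.32, 0.192, 0.112, 0.06, 0.032, 0.02, 0.012
R0 = Σ lx·mx = 0 + 0 + 1.312 + 1.0176 + 0.5936 + 0.264 + 0.1152 + 0.066 + 0.0348 = 3.4032
Σ x·lx·mx = 10.8028; T = 10.8028/3.4032 = 3.17431…
r ≈ ln(R0)/T = ln(3.4032)/3.17431… = 0.38582… → 0.386

0.386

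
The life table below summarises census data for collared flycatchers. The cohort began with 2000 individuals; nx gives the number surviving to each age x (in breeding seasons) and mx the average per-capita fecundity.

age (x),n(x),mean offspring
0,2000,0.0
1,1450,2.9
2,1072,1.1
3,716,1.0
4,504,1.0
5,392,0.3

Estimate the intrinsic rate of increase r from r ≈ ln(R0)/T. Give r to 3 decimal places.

lx = nx/n0 = nx/2000: 1, 0.725, 0.536, 0.358, 0.252, 0.196
R0 = Σ lx·mx = 0 + 2.1025 + 0.5896 + 0.358 + 0.252 + 0.0588 = 3.3609
Σ x·lx·mx = 5.6577; T = 5.6577/3.3609 = 1.68339…
r ≈ ln(R0)/T = ln(3.3609)/1.68339… = 0.7201… → 0.720

0.720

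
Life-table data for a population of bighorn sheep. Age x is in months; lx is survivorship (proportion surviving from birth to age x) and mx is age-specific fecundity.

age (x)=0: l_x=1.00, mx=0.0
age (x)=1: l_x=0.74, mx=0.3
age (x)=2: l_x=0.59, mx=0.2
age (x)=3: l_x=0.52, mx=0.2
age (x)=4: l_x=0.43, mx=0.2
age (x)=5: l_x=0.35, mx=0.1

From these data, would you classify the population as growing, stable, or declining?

R0 = Σ lx·mx = 0 + 0.222 + 0.118 + 0.104 + 0.086 + 0.035 = 0.565
R0 < 1, so the population is declining.

declining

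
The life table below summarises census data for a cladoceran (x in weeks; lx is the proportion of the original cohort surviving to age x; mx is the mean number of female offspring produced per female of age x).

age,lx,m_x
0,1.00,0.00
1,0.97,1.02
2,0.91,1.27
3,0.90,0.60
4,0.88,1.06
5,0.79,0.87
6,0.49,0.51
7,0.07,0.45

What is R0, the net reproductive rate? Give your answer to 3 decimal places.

lx·mx by age: 0, 0.9894, 1.1557, 0.54, 0.9328, 0.6873, 0.2499, 0.0315
R0 = Σ lx·mx = 4.5866 → 4.587

4.587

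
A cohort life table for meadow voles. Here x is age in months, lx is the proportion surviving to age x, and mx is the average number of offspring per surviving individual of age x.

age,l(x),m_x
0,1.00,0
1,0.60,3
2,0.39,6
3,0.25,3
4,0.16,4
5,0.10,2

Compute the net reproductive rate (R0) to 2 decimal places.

lx·mx by age: 0, 1.8, 2.34, 0.75, 0.64, 0.2
R0 = Σ lx·mx = 5.73 → 5.73

5.73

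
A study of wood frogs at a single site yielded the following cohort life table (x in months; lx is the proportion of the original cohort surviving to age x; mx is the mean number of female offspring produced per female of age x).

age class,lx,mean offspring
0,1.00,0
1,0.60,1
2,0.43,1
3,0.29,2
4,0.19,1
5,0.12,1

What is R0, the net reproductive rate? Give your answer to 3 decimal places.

1.920

lx·mx by age: 0, 0.6, 0.43, 0.58, 0.19, 0.12
R0 = Σ lx·mx = 1.92 → 1.920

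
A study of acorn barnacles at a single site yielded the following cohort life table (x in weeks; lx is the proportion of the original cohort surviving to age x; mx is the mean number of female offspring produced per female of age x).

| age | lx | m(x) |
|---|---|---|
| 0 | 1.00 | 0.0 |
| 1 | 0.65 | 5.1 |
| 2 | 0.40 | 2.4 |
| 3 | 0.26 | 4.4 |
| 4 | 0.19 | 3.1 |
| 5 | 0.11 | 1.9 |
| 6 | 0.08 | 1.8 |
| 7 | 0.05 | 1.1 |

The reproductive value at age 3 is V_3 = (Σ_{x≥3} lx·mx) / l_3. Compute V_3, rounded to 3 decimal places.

lx·mx for x ≥ 3: 1.144, 0.589, 0.209, 0.144, 0.055 → sum = 2.141
V_3 = 2.141 / l_3 = 2.141 / 0.26 = 8.234615… → 8.235

8.235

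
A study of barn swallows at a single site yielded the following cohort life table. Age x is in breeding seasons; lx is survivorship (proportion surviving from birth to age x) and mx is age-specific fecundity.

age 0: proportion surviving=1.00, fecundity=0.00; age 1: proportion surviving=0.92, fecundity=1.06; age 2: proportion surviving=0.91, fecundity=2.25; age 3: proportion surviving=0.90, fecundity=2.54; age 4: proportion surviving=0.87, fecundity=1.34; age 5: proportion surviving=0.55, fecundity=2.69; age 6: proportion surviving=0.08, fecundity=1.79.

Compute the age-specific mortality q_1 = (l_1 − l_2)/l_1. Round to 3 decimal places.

q_1 = (l_1 − l_2) / l_1 = (0.92 − 0.91) / 0.92
     = 0.01 / 0.92 = 0.01087… → 0.011

0.011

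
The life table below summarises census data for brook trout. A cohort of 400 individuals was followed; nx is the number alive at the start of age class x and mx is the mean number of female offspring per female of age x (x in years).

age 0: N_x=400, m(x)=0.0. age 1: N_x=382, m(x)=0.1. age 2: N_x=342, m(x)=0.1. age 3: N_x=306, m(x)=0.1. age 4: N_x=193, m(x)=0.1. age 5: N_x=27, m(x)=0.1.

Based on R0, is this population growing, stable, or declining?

lx = nx/n0 = nx/400: 1, 0.955, 0.855, 0.765, 0.4825, 0.0675
R0 = Σ lx·mx = 0 + 0.0955 + 0.0855 + 0.0765 + 0.04825 + 0.00675 = 0.3125
R0 < 1, so the population is declining.

declining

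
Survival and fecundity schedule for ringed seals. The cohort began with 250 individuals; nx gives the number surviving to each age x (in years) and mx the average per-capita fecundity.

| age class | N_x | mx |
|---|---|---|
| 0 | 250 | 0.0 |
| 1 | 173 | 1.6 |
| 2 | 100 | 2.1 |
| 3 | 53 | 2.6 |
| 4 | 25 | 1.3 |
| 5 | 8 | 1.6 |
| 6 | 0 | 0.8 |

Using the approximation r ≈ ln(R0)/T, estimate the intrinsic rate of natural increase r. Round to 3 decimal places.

lx = nx/n0 = nx/250: 1, 0.692, 0.4, 0.212, 0.1, 0.032, 0
R0 = Σ lx·mx = 0 + 1.1072 + 0.84 + 0.5512 + 0.13 + 0.0512 + 0 = 2.6796
Σ x·lx·mx = 5.2168; T = 5.2168/2.6796 = 1.94686…
r ≈ ln(R0)/T = ln(2.6796)/1.94686… = 0.50629… → 0.506

0.506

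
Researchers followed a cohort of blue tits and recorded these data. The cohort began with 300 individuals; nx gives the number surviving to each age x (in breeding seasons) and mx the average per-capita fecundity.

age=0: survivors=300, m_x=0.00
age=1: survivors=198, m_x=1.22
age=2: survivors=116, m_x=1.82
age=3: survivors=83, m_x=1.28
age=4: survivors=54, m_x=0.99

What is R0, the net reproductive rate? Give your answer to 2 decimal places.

2.04

lx = nx/n0 = nx/300: 1, 0.66, 0.38667…, 0.27667…, 0.18
lx·mx by age: 0, 0.8052, 0.703733…, 0.354133…, 0.1782
R0 = Σ lx·mx = 2.041267… → 2.04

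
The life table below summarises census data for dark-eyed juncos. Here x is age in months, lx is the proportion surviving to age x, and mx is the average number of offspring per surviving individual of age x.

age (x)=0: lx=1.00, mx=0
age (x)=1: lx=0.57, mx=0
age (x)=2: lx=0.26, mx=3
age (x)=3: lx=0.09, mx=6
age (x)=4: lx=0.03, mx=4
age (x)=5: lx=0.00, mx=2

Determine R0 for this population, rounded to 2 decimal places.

lx·mx by age: 0, 0, 0.78, 0.54, 0.12, 0
R0 = Σ lx·mx = 1.44 → 1.44

1.44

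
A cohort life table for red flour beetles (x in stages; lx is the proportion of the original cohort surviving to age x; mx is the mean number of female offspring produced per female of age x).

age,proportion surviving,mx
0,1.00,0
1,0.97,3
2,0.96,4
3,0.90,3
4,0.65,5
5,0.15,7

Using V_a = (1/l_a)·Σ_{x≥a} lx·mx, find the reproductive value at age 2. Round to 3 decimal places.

lx·mx for x ≥ 2: 3.84, 2.7, 3.25, 1.05 → sum = 10.84
V_2 = 10.84 / l_2 = 10.84 / 0.96 = 11.291667… → 11.292

11.292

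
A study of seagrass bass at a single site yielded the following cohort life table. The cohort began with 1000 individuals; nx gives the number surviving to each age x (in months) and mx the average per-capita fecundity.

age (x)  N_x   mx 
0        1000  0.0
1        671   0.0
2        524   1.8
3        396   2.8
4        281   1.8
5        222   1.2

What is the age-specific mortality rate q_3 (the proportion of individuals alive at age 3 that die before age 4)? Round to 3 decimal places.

lx = nx/n0 = nx/1000: 1, 0.671, 0.524, 0.396, 0.281, 0.222
q_3 = (l_3 − l_4) / l_3 = (0.396 − 0.281) / 0.396
     = 0.115 / 0.396 = 0.290404… → 0.290

0.290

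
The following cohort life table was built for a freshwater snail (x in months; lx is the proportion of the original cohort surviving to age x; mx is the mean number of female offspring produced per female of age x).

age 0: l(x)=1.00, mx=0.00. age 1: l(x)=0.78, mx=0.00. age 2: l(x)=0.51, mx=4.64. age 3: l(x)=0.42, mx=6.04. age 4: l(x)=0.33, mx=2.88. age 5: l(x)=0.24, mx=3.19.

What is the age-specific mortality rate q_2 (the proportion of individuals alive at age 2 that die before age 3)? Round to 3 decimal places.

q_2 = (l_2 − l_3) / l_2 = (0.51 − 0.42) / 0.51
     = 0.09 / 0.51 = 0.176471… → 0.176

0.176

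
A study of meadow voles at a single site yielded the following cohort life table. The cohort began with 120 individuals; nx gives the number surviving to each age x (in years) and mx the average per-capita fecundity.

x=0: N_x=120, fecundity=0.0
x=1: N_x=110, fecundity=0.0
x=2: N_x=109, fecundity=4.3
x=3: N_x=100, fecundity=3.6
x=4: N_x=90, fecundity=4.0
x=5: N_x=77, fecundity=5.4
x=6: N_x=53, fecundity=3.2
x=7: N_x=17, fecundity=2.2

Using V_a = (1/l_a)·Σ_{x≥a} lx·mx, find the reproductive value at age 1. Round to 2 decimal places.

16.47

lx = nx/n0 = nx/120: 1, 0.91667…, 0.90833…, 0.83333…, 0.75, 0.64167…, 0.44167…, 0.14167…
lx·mx for x ≥ 1: 0, 3.905833…, 3…, 3, 3.465…, 1.413333…, 0.311667… → sum = 15.095833…
V_1 = 15.095833… / l_1 = 15.095833… / 0.916667… = 16.468182… → 16.47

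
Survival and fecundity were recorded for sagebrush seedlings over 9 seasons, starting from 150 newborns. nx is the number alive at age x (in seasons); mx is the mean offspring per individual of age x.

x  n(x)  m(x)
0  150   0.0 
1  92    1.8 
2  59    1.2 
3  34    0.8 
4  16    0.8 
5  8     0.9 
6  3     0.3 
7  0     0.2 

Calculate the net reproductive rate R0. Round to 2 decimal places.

1.90

lx = nx/n0 = nx/150: 1, 0.61333…, 0.39333…, 0.22667…, 0.10667…, 0.05333…, 0.02, 0
lx·mx by age: 0, 1.104…, 0.472…, 0.181333…, 0.085333…, 0.048…, 0.006, 0
R0 = Σ lx·mx = 1.896667… → 1.90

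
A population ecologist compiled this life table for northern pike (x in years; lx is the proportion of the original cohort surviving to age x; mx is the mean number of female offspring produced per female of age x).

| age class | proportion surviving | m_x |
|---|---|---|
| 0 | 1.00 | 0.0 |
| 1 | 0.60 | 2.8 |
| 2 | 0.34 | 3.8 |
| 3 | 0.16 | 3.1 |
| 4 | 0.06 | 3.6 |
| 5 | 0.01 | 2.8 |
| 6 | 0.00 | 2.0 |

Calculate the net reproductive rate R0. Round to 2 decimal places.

3.71

lx·mx by age: 0, 1.68, 1.292, 0.496, 0.216, 0.028, 0
R0 = Σ lx·mx = 3.712 → 3.71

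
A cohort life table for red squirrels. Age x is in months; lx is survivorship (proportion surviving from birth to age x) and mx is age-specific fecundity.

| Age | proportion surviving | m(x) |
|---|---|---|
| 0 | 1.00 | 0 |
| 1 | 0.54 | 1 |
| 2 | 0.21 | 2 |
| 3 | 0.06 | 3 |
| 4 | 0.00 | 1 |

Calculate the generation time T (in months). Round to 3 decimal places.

lx·mx: 0, 0.54, 0.42, 0.18, 0 → R0 = 1.14
x·lx·mx: 0, 0.54, 0.84, 0.54, 0 → Σ = 1.92
T = 1.92 / 1.14 = 1.684211… → 1.684

1.684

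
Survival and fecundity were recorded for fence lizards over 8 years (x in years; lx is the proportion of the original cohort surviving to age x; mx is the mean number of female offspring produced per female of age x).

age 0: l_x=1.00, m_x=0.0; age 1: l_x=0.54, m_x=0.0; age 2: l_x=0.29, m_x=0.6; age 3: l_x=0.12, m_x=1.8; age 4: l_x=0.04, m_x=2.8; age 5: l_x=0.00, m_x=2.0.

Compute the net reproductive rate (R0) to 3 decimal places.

lx·mx by age: 0, 0, 0.174, 0.216, 0.112, 0
R0 = Σ lx·mx = 0.502 → 0.502

0.502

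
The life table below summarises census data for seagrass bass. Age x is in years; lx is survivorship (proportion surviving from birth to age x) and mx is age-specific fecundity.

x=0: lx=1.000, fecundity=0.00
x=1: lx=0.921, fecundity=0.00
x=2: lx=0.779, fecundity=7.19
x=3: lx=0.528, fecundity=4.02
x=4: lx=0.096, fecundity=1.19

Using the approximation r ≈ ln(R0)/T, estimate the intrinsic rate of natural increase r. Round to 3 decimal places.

R0 = Σ lx·mx = 0 + 0 + 5.60101 + 2.12256 + 0.11424 = 7.83781
Σ x·lx·mx = 18.02666; T = 18.02666/7.83781 = 2.29996…
r ≈ ln(R0)/T = ln(7.83781)/2.29996… = 0.89521… → 0.895

0.895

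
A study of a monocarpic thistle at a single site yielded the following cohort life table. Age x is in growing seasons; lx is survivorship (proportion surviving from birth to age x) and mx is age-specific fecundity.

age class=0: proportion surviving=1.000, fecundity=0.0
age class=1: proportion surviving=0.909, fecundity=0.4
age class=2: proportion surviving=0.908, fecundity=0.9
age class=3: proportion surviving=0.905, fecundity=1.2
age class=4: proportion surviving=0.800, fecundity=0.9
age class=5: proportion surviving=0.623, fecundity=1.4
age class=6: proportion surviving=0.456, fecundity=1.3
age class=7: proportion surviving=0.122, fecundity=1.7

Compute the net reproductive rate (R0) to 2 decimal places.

lx·mx by age: 0, 0.3636, 0.8172, 1.086, 0.72, 0.8722, 0.5928, 0.2074
R0 = Σ lx·mx = 4.6592 → 4.66

4.66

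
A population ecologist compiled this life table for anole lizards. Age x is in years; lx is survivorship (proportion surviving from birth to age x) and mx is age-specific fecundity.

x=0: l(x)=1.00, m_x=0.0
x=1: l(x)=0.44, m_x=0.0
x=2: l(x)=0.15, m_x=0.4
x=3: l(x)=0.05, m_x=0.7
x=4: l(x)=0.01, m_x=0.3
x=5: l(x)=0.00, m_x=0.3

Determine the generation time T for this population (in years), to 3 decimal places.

lx·mx: 0, 0, 0.06, 0.035, 0.003, 0 → R0 = 0.098
x·lx·mx: 0, 0, 0.12, 0.105, 0.012, 0 → Σ = 0.237
T = 0.237 / 0.098 = 2.418367… → 2.418

2.418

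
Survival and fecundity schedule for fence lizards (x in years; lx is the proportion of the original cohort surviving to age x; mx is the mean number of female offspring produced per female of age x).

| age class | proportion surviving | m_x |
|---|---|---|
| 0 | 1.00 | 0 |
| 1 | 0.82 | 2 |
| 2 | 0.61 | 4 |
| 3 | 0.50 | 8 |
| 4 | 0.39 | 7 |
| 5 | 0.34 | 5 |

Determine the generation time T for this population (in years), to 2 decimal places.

lx·mx: 0, 1.64, 2.44, 4, 2.73, 1.7 → R0 = 12.51
x·lx·mx: 0, 1.64, 4.88, 12, 10.92, 8.5 → Σ = 37.94
T = 37.94 / 12.51 = 3.032774… → 3.03

3.03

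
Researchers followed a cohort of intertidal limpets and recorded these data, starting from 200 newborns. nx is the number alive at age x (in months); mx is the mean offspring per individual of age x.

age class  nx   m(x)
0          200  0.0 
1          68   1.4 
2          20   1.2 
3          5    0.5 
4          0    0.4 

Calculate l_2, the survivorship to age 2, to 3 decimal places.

l_2 = n_2/n_0 = 20/200 = 0.1 → 0.100

0.100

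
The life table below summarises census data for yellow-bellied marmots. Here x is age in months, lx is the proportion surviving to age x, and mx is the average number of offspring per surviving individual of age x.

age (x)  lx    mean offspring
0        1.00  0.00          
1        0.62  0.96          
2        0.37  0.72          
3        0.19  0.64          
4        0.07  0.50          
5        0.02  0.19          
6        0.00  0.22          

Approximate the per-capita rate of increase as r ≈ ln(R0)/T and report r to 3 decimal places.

0.013

R0 = Σ lx·mx = 0 + 0.5952 + 0.2664 + 0.1216 + 0.035 + 0.0038 + 0 = 1.022
Σ x·lx·mx = 1.6518; T = 1.6518/1.022 = 1.61624…
r ≈ ln(R0)/T = ln(1.022)/1.61624… = 0.01346… → 0.013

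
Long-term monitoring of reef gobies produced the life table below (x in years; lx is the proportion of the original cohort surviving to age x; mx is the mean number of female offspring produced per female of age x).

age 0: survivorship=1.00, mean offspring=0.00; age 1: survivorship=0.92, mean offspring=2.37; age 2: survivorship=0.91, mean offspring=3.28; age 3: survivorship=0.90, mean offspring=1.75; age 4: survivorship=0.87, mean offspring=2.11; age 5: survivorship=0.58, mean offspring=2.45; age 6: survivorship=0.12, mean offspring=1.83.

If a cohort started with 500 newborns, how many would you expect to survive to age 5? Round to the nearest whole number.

290

Expected survivors = N0 · l_5 = 500 × 0.58 = 290 → 290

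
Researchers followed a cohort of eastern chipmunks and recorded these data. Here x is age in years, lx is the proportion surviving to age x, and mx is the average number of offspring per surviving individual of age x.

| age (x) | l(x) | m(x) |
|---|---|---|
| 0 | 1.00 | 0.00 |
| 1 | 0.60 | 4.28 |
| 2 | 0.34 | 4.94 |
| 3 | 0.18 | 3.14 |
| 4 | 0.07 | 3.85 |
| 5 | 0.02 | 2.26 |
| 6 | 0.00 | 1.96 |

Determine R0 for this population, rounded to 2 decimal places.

lx·mx by age: 0, 2.568, 1.6796, 0.5652, 0.2695, 0.0452, 0
R0 = Σ lx·mx = 5.1275 → 5.13

5.13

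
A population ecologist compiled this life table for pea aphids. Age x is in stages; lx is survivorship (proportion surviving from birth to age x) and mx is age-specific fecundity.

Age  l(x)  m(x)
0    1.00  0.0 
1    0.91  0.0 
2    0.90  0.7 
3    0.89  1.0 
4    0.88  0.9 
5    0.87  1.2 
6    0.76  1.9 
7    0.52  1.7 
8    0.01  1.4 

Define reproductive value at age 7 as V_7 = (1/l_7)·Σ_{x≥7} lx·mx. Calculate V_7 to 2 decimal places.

lx·mx for x ≥ 7: 0.884, 0.014 → sum = 0.898
V_7 = 0.898 / l_7 = 0.898 / 0.52 = 1.726923… → 1.73

1.73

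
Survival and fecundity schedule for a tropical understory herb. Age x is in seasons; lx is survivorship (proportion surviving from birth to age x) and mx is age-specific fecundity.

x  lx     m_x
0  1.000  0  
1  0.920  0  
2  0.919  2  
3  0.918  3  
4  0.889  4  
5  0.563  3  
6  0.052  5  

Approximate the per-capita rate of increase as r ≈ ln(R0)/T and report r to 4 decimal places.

R0 = Σ lx·mx = 0 + 0 + 1.838 + 2.754 + 3.556 + 1.689 + 0.26 = 10.097
Σ x·lx·mx = 36.167; T = 36.167/10.097 = 3.58196…
r ≈ ln(R0)/T = ln(10.097)/3.58196… = 0.645524… → 0.6455

0.6455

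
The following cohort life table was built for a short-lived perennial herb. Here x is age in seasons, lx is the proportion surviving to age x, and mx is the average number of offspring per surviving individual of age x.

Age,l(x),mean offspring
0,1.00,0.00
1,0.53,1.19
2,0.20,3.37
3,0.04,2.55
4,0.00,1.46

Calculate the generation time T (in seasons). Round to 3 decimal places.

lx·mx: 0, 0.6307, 0.674, 0.102, 0 → R0 = 1.4067
x·lx·mx: 0, 0.6307, 1.348, 0.306, 0 → Σ = 2.2847
T = 2.2847 / 1.4067 = 1.624156… → 1.624

1.624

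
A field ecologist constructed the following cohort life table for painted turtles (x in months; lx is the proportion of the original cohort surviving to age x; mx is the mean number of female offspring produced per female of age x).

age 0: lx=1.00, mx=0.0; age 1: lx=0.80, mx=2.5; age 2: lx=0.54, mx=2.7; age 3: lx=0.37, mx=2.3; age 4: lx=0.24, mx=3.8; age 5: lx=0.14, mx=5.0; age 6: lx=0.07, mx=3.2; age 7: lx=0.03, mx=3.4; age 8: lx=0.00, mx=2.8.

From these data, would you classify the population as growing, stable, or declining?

R0 = Σ lx·mx = 0 + 2 + 1.458 + 0.851 + 0.912 + 0.7 + 0.224 + 0.102 + 0 = 6.247
R0 > 1, so the population is growing.

growing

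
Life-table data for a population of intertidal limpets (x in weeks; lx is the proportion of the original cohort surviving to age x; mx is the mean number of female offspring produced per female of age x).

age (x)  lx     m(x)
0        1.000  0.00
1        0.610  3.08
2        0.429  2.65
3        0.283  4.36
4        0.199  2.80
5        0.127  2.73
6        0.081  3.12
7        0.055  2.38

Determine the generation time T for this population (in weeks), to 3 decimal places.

2.573

lx·mx: 0, 1.8788, 1.13685, 1.23388, 0.5572, 0.34671, 0.25272, 0.1309 → R0 = 5.53706
x·lx·mx: 0, 1.8788, 2.2737, 3.70164, 2.2288, 1.73355, 1.51632, 0.9163 → Σ = 14.24911
T = 14.24911 / 5.53706 = 2.573407… → 2.573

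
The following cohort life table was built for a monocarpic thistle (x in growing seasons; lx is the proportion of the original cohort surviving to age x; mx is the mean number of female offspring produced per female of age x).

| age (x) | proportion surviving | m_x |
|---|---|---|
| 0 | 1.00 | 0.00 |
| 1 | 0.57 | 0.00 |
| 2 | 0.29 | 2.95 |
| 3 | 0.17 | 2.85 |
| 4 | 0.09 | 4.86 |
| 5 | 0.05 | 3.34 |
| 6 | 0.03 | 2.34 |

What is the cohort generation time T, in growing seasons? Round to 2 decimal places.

3.06

lx·mx: 0, 0, 0.8555, 0.4845, 0.4374, 0.167, 0.0702 → R0 = 2.0146
x·lx·mx: 0, 0, 1.711, 1.4535, 1.7496, 0.835, 0.4212 → Σ = 6.1703
T = 6.1703 / 2.0146 = 3.062792… → 3.06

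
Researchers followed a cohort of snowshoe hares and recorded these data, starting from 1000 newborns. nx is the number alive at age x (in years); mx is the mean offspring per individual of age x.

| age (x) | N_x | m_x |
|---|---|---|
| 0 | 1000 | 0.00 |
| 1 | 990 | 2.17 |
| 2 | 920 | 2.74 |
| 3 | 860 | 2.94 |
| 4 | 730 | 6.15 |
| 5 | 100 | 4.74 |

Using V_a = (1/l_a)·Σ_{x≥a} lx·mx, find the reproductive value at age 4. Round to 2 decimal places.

lx = nx/n0 = nx/1000: 1, 0.99, 0.92, 0.86, 0.73, 0.1
lx·mx for x ≥ 4: 4.4895, 0.474 → sum = 4.9635
V_4 = 4.9635 / l_4 = 4.9635 / 0.73 = 6.799315… → 6.80

6.80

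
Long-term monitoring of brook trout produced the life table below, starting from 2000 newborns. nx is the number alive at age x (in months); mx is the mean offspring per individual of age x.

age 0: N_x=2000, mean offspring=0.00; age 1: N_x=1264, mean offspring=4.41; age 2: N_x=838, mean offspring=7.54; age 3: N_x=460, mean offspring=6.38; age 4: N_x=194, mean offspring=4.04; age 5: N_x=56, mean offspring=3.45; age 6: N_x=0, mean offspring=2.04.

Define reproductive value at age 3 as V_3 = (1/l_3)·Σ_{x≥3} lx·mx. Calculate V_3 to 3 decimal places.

8.504

lx = nx/n0 = nx/2000: 1, 0.632, 0.419, 0.23, 0.097, 0.028, 0
lx·mx for x ≥ 3: 1.4674, 0.39188, 0.0966, 0 → sum = 1.95588
V_3 = 1.95588 / l_3 = 1.95588 / 0.23 = 8.503826… → 8.504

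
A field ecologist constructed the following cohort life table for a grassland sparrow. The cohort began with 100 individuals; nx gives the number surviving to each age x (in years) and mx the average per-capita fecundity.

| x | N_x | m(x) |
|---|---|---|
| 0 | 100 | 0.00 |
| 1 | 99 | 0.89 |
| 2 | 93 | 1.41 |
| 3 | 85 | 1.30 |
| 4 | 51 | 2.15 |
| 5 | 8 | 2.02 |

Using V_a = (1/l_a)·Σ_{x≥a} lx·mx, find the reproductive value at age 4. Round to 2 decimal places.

lx = nx/n0 = nx/100: 1, 0.99, 0.93, 0.85, 0.51, 0.08
lx·mx for x ≥ 4: 1.0965, 0.1616 → sum = 1.2581
V_4 = 1.2581 / l_4 = 1.2581 / 0.51 = 2.466863… → 2.47

2.47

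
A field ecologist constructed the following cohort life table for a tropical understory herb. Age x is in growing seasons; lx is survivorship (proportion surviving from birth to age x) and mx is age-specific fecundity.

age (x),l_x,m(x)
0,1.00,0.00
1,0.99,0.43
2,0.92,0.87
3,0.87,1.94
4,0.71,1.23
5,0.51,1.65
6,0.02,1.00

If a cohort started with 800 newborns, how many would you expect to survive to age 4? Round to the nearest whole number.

568

Expected survivors = N0 · l_4 = 800 × 0.71 = 568 → 568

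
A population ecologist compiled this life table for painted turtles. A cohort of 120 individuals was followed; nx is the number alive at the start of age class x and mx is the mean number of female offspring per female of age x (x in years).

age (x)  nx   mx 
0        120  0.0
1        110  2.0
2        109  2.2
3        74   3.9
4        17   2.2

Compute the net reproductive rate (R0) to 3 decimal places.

lx = nx/n0 = nx/120: 1, 0.91667…, 0.90833…, 0.61667…, 0.14167…
lx·mx by age: 0, 1.833333…, 1.998333…, 2.405…, 0.311667…
R0 = Σ lx·mx = 6.548333… → 6.548

6.548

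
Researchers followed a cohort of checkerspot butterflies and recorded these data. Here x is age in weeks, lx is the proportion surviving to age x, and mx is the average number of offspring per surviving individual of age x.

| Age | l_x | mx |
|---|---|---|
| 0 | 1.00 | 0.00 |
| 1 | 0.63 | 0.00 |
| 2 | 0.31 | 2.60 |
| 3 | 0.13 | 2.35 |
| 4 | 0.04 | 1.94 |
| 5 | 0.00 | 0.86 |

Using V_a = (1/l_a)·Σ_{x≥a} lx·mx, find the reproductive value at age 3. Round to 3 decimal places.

2.947

lx·mx for x ≥ 3: 0.3055, 0.0776, 0 → sum = 0.3831
V_3 = 0.3831 / l_3 = 0.3831 / 0.13 = 2.946923… → 2.947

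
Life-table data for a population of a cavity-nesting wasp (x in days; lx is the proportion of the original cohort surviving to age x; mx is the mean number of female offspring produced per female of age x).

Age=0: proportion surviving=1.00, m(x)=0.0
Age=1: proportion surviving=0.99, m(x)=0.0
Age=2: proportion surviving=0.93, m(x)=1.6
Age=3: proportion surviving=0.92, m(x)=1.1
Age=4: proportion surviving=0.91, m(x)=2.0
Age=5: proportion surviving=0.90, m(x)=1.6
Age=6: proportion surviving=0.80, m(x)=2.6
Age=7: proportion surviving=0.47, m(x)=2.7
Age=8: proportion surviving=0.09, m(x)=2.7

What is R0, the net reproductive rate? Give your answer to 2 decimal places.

lx·mx by age: 0, 0, 1.488, 1.012, 1.82, 1.44, 2.08, 1.269, 0.243
R0 = Σ lx·mx = 9.352 → 9.35

9.35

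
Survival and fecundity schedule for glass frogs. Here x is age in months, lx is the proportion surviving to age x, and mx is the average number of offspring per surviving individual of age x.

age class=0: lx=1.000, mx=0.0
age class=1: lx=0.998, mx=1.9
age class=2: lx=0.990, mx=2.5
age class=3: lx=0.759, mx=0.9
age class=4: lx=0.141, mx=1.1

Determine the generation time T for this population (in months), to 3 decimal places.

lx·mx: 0, 1.8962, 2.475, 0.6831, 0.1551 → R0 = 5.2094
x·lx·mx: 0, 1.8962, 4.95, 2.0493, 0.6204 → Σ = 9.5159
T = 9.5159 / 5.2094 = 1.826679… → 1.827

1.827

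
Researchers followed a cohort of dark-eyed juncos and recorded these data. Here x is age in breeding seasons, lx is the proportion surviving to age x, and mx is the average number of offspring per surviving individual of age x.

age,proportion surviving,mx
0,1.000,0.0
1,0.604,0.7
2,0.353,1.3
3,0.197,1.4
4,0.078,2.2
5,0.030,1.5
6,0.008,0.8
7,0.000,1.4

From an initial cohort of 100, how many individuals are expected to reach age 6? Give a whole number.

Expected survivors = N0 · l_6 = 100 × 0.008 = 0.8 → 1

1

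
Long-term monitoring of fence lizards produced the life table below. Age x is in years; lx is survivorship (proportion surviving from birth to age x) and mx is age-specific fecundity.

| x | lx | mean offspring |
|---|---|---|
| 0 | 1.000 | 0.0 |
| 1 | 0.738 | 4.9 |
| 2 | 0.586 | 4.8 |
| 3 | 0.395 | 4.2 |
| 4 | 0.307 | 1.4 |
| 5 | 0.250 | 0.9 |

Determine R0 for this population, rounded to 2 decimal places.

lx·mx by age: 0, 3.6162, 2.8128, 1.659, 0.4298, 0.225
R0 = Σ lx·mx = 8.7428 → 8.74

8.74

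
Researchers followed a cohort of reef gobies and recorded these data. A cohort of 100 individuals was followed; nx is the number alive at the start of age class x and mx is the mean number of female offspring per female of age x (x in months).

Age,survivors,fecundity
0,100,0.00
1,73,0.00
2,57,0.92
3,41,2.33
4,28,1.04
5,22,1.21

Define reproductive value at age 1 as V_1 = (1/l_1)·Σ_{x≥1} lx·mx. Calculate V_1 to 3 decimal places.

lx = nx/n0 = nx/100: 1, 0.73, 0.57, 0.41, 0.28, 0.22
lx·mx for x ≥ 1: 0, 0.5244, 0.9553, 0.2912, 0.2662 → sum = 2.0371
V_1 = 2.0371 / l_1 = 2.0371 / 0.73 = 2.790548… → 2.791

2.791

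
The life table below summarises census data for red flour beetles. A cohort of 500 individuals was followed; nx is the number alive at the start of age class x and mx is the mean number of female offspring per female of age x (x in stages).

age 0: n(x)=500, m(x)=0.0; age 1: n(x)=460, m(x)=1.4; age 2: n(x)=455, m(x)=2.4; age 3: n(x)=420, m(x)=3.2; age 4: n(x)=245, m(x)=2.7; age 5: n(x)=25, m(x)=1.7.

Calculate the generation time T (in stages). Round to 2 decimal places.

lx = nx/n0 = nx/500: 1, 0.92, 0.91, 0.84, 0.49, 0.05
lx·mx: 0, 1.288, 2.184, 2.688, 1.323, 0.085 → R0 = 7.568
x·lx·mx: 0, 1.288, 4.368, 8.064, 5.292, 0.425 → Σ = 19.437
T = 19.437 / 7.568 = 2.568314… → 2.57

2.57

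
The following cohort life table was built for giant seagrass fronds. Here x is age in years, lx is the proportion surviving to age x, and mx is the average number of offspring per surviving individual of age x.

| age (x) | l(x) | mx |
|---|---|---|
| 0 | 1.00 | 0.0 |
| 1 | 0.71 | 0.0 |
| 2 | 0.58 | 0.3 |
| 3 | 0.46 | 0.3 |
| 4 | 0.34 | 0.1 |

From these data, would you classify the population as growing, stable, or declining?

declining

R0 = Σ lx·mx = 0 + 0 + 0.174 + 0.138 + 0.034 = 0.346
R0 < 1, so the population is declining.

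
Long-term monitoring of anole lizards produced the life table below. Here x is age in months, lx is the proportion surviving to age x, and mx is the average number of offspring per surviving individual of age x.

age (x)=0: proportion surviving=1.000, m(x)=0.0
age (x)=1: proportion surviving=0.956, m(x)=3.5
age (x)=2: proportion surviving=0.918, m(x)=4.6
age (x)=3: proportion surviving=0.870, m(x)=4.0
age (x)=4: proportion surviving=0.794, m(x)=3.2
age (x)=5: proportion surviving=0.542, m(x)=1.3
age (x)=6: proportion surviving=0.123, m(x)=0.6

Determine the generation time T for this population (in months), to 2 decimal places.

2.53

lx·mx: 0, 3.346, 4.2228, 3.48, 2.5408, 0.7046, 0.0738 → R0 = 14.368
x·lx·mx: 0, 3.346, 8.4456, 10.44, 10.1632, 3.523, 0.4428 → Σ = 36.3606
T = 36.3606 / 14.368 = 2.530665… → 2.53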